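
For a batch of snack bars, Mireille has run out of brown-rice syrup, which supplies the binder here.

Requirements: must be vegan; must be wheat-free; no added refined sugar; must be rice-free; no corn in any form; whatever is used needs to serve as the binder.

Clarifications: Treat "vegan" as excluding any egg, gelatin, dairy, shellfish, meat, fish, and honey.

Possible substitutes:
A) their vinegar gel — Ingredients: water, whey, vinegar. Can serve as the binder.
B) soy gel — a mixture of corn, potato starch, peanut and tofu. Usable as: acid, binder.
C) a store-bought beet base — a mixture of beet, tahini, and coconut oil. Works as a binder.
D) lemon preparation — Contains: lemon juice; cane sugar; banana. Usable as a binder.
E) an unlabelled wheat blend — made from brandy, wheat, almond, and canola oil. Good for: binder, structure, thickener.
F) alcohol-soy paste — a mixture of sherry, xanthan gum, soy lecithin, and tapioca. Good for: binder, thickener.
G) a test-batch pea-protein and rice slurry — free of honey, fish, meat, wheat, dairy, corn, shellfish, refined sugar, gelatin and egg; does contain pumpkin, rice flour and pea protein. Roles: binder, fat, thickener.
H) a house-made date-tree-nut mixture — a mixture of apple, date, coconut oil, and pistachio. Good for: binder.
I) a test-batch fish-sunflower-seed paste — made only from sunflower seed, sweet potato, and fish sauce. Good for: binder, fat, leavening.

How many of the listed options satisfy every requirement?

A: has whey, so not vegan — out
B: has corn, so not corn-free — no
C: only coconut oil, tahini, and beet; none excluded — OK
D: has cane sugar, so not no-added-sugar — reject
E: has wheat, so not wheat-free — reject
F: all constraints satisfied — keep
G: has rice flour, so not rice-free — no
H: every rule checks out — keep
I: has fish sauce, so not vegan — out

3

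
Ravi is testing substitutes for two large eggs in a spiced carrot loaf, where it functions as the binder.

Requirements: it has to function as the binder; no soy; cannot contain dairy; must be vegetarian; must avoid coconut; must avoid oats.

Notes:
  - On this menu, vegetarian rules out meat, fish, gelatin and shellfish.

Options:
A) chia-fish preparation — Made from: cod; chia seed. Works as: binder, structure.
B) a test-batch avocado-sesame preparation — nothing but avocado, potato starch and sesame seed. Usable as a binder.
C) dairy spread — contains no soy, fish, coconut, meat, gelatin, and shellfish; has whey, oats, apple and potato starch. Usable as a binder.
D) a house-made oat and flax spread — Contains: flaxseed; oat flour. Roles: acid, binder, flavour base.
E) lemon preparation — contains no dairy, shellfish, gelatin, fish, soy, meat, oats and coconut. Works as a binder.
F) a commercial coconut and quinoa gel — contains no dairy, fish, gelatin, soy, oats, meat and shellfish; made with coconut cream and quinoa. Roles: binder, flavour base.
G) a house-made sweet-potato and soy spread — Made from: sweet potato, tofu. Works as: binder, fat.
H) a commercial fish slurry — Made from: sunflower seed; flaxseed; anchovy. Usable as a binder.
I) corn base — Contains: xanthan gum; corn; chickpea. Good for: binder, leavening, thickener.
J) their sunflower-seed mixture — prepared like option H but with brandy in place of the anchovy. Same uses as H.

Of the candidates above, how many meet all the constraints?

4

A: has cod, so not vegetarian — reject
B: no coconut, no oats — keep
C: has whey, so not dairy-free; has oats, so not oat-free — out
D: has oat flour, so not oat-free — out
E: vegetarian, no oats — OK
F: has coconut cream, so not coconut-free — reject
G: has tofu, so not soy-free — no
H: has anchovy, so not vegetarian — out
I: no oats, no soy — keep
J: only brandy, flaxseed and sunflower seed; none excluded — OK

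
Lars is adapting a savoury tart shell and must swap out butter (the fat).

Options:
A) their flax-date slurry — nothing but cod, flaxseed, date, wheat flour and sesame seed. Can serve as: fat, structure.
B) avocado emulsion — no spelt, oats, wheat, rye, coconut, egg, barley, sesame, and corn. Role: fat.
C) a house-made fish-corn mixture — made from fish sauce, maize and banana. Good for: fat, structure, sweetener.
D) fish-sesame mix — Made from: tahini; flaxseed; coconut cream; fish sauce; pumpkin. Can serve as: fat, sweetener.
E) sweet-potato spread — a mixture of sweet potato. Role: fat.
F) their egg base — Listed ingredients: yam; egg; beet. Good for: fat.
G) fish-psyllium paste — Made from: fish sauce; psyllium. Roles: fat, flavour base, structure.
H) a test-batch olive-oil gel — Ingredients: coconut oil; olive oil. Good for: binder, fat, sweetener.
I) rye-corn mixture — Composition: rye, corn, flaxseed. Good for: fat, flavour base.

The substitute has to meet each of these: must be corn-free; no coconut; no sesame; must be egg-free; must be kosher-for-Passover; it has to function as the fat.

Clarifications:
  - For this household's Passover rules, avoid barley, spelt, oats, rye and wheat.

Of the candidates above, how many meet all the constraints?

3

A: has wheat flour, so not kosher-for-Passover; has sesame seed, so not sesame-free — no
B: works as a fat, no corn, no egg — valid
C: has maize, so not corn-free — no
D: has tahini, so not sesame-free; has coconut cream, so not coconut-free — out
E: only sweet potato; none excluded — OK
F: has egg, so not egg-free — no
G: kosher-for-Passover, no egg — OK
H: has coconut oil, so not coconut-free — no
I: has rye, so not kosher-for-Passover; has corn, so not corn-free — out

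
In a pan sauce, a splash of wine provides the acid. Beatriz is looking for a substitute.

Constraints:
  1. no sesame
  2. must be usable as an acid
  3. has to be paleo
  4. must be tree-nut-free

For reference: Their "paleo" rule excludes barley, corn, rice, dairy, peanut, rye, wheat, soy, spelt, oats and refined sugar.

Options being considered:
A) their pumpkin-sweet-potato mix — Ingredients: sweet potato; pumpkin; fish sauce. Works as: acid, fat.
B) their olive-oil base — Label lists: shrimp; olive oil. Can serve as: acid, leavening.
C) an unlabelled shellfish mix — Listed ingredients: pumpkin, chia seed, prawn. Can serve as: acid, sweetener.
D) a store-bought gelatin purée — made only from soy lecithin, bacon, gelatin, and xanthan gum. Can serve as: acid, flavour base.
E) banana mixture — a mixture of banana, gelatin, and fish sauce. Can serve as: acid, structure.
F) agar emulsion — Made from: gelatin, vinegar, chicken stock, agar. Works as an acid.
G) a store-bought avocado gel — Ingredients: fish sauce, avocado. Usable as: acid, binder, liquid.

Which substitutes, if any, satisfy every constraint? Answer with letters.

A: no tree nuts, paleo — valid
B: only shrimp and olive oil; none excluded — valid
C: works as an acid, paleo, no tree nuts — keep
D: has soy lecithin, so not paleo — no
E: every rule checks out — OK
F: nothing on the exclusion list — OK
G: no sesame, no tree nuts — OK

A, B, C, E, F, G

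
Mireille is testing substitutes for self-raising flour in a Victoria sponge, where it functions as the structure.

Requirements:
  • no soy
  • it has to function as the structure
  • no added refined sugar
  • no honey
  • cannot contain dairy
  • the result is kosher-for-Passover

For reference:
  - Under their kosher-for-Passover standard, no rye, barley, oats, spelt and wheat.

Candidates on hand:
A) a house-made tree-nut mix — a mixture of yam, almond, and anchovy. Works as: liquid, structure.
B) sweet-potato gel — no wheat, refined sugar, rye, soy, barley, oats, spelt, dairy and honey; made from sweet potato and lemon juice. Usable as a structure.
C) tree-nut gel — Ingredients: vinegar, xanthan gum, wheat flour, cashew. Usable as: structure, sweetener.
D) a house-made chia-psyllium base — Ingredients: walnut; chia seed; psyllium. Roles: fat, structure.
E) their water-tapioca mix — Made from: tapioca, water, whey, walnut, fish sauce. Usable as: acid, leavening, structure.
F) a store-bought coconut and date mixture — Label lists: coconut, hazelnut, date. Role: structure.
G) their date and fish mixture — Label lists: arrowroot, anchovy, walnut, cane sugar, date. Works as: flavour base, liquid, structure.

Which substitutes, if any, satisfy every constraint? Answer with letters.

A: only anchovy, almond, and yam; none excluded — keep
B: works as a structure, no soy, kosher-for-Passover — OK
C: has wheat flour, so not kosher-for-Passover — reject
D: all constraints satisfied — OK
E: has whey, so not dairy-free — out
F: no refined sugar, kosher-for-Passover — keep
G: has cane sugar, so not no-added-sugar — no

A, B, D, F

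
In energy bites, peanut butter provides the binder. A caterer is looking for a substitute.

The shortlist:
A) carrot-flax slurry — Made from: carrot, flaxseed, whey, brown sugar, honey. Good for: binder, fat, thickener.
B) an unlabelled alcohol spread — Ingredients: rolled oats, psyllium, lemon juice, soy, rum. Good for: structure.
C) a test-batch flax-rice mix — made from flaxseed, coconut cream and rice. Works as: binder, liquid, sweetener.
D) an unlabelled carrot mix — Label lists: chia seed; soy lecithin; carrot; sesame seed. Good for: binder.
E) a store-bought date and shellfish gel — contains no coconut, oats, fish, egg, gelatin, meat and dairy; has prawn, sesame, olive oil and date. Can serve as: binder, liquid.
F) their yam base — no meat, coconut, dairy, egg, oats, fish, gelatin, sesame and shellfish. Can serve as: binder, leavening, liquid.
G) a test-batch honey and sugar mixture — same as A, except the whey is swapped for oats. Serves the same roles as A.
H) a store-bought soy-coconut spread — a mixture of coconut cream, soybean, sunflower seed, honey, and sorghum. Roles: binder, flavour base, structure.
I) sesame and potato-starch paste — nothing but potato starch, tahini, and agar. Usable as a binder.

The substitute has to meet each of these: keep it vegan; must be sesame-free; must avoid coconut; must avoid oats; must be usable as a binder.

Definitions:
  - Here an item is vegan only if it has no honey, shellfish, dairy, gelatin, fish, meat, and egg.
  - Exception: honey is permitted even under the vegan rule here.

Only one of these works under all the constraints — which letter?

F

A: has whey, so not vegan — no
B: not usable as a binder; has rolled oats, so not oat-free — reject
C: has coconut cream, so not coconut-free — no
D: has sesame seed, so not sesame-free — no
E: has prawn, so not vegan; has sesame, so not sesame-free — out
F: vegan, no sesame — keep
G: has oats, so not oat-free — no
H: has coconut cream, so not coconut-free — out
I: has tahini, so not sesame-free — reject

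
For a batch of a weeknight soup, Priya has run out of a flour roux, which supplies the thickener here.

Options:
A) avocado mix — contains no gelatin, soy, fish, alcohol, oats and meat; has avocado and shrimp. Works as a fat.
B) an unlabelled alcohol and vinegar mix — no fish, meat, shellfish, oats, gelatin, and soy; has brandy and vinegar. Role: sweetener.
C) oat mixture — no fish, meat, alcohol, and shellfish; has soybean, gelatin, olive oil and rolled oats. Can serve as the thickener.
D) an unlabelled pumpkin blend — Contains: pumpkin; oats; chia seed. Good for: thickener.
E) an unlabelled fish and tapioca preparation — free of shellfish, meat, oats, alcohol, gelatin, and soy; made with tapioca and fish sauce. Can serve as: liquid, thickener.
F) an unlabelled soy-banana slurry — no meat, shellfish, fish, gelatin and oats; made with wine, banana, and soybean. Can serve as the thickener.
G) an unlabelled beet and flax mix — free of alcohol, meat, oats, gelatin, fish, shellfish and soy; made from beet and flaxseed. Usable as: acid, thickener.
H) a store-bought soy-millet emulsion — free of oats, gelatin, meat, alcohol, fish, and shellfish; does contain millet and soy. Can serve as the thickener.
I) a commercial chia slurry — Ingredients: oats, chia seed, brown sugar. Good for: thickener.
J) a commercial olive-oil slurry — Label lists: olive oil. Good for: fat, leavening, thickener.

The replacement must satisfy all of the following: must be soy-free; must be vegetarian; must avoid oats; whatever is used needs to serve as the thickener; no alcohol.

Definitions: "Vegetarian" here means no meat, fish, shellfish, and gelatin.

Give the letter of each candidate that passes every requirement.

G, J

A: not usable as a thickener; has shrimp, so not vegetarian — out
B: not usable as a thickener; has brandy, so not alcohol-free — reject
C: has gelatin, so not vegetarian; has soybean, so not soy-free (and 1 more) — out
D: has oats, so not oat-free — out
E: has fish sauce, so not vegetarian — no
F: has wine, so not alcohol-free; has soybean, so not soy-free — reject
G: no soy, no alcohol — keep
H: has soy, so not soy-free — out
I: has oats, so not oat-free — reject
J: only olive oil; none excluded — valid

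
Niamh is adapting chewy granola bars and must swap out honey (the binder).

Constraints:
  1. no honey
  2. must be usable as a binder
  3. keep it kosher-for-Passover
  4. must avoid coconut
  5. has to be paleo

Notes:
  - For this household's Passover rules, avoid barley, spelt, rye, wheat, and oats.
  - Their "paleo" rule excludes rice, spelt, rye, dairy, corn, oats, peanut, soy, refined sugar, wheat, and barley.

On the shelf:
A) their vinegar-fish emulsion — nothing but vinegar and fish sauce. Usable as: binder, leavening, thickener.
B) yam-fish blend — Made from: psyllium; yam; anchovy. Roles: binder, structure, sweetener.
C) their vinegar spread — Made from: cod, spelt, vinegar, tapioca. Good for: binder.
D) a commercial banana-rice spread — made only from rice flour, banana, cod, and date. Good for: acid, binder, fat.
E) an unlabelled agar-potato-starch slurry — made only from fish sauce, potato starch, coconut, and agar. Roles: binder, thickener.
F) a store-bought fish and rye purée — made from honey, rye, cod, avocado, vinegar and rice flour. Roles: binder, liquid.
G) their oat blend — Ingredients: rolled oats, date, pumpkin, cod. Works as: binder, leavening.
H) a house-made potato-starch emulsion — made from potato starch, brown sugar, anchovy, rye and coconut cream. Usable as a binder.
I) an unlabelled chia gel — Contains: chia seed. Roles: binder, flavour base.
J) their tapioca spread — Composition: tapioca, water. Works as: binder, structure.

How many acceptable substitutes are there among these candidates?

A: every rule checks out — OK
B: every rule checks out — keep
C: has spelt, so not kosher-for-Passover; has spelt, so not paleo — reject
D: has rice flour, so not paleo — reject
E: has coconut, so not coconut-free — out
F: has rye, so not kosher-for-Passover; has rice flour, so not paleo (and 1 more) — reject
G: has rolled oats, so not kosher-for-Passover; has rolled oats, so not paleo — out
H: has rye, so not kosher-for-Passover; has rye, so not paleo (and 1 more) — reject
I: works as a binder, kosher-for-Passover, paleo — valid
J: only water and tapioca; none excluded — keep

4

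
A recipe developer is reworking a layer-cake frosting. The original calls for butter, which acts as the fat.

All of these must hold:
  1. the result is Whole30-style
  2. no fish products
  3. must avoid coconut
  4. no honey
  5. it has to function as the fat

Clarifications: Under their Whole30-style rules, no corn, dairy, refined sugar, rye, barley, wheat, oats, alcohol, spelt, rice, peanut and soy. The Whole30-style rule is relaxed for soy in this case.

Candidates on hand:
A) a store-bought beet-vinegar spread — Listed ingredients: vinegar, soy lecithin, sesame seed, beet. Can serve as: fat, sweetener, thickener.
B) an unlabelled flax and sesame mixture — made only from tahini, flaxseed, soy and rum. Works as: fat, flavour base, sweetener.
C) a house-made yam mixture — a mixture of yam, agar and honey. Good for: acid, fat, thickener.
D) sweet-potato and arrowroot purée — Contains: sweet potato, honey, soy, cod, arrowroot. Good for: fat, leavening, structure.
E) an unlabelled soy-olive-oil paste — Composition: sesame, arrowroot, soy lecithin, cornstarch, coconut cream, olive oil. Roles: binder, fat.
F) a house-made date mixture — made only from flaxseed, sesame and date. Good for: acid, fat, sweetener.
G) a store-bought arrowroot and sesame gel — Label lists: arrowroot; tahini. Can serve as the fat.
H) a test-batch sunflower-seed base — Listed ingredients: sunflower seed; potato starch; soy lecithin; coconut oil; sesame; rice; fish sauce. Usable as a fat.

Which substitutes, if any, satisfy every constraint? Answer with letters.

A, F, G

A: soy is permitted under the Whole30-style carve-out; nothing else excluded — valid
B: has rum, so not Whole30-style — no
C: has honey, so not honey-free — no
D: has honey, so not honey-free; has cod, so not fish-free — out
E: has cornstarch, so not Whole30-style; has coconut cream, so not coconut-free — reject
F: only sesame, date and flaxseed; none excluded — valid
G: works as a fat, no fish, Whole30-style — OK
H: has rice, so not Whole30-style; has fish sauce, so not fish-free (and 1 more) — no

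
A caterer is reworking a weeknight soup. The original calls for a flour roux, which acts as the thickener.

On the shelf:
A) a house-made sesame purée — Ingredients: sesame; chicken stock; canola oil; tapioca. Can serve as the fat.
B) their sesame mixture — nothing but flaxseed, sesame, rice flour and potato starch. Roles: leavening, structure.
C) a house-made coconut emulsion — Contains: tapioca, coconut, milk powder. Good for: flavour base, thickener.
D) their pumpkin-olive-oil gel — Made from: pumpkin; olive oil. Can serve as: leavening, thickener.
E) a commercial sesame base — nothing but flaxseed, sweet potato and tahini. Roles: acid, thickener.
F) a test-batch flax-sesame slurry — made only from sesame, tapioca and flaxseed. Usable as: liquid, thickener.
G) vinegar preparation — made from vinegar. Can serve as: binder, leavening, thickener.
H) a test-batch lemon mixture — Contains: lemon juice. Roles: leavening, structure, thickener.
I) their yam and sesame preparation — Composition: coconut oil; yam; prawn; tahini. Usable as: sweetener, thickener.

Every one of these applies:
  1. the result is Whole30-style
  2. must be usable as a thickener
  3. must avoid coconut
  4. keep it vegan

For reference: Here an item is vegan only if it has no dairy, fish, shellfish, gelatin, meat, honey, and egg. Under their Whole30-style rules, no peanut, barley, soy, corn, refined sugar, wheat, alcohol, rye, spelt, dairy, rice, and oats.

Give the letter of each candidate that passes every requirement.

D, E, F, G, H

A: not usable as a thickener; has chicken stock, so not vegan — out
B: not usable as a thickener; has rice flour, so not Whole30-style — reject
C: has milk powder, so not vegan; has milk powder, so not Whole30-style (and 1 more) — out
D: vegan, no coconut — valid
E: Whole30-style, vegan — keep
F: no coconut, Whole30-style — keep
G: works as a thickener, no coconut, Whole30-style — OK
H: only lemon juice; none excluded — valid
I: has prawn, so not vegan; has coconut oil, so not coconut-free — no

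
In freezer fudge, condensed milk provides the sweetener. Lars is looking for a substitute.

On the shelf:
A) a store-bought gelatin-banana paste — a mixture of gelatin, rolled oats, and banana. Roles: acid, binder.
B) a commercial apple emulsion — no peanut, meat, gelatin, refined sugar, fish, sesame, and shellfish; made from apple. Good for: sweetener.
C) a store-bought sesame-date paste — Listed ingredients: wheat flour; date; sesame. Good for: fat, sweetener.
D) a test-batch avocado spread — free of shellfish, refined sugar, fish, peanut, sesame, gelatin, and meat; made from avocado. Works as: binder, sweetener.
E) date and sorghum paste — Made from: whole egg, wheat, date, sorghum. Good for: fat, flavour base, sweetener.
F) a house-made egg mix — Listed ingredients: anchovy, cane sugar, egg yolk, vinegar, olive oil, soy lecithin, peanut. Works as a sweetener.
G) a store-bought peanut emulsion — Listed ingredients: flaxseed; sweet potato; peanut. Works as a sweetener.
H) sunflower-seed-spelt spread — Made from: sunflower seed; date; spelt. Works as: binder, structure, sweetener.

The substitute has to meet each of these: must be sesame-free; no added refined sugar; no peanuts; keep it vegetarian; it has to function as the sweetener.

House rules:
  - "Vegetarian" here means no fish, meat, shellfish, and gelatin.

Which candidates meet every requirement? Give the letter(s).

B, D, E, H

A: not usable as a sweetener; has gelatin, so not vegetarian — out
B: no refined sugar, no peanut — keep
C: has sesame, so not sesame-free — out
D: every rule checks out — OK
E: works as a sweetener, no refined sugar, vegetarian — keep
F: has anchovy, so not vegetarian; has cane sugar, so not no-added-sugar (and 1 more) — reject
G: has peanut, so not peanut-free — out
H: every rule checks out — keep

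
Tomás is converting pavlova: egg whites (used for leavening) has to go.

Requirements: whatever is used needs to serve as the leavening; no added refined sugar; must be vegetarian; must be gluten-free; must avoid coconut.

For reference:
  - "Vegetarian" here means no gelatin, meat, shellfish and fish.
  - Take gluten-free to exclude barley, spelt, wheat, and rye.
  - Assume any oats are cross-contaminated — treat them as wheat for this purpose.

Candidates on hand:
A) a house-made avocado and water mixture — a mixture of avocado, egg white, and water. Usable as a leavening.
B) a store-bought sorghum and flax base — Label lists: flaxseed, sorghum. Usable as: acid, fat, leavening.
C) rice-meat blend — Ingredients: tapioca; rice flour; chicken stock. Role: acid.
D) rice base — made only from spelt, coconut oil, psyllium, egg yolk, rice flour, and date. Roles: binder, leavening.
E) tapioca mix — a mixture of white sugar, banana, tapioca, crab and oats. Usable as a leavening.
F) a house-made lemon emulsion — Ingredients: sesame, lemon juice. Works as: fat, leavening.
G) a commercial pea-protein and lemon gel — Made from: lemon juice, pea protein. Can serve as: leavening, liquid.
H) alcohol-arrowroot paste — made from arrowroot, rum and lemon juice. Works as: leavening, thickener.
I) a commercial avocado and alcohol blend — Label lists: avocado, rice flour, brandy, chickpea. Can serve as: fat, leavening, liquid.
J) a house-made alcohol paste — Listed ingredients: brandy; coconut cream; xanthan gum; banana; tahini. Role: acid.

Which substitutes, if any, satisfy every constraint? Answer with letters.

A: nothing on the exclusion list — valid
B: every rule checks out — OK
C: not usable as a leavening; has chicken stock, so not vegetarian — no
D: has spelt, so not gluten-free; has coconut oil, so not coconut-free — out
E: has crab, so not vegetarian; has oats, so not gluten-free (and 1 more) — out
F: no coconut, vegetarian — keep
G: only lemon juice and pea protein; none excluded — valid
H: nothing on the exclusion list — OK
I: brandy and rice flour etc. — none of it excluded — keep
J: not usable as a leavening; has coconut cream, so not coconut-free — out

A, B, F, G, H, I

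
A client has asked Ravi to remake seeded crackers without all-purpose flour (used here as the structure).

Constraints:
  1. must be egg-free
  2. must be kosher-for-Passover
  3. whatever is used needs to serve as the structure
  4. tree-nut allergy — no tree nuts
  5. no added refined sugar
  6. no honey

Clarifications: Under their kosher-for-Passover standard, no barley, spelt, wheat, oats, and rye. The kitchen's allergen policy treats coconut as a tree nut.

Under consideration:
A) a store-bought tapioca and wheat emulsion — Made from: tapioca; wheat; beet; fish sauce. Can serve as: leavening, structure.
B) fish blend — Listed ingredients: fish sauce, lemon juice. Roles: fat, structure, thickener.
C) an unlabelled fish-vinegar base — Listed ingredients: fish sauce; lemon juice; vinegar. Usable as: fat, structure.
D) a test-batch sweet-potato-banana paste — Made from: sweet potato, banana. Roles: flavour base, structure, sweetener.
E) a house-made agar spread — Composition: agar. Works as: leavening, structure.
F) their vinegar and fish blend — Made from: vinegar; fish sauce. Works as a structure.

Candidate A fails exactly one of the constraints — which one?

kosher-for-Passover

usable as a structure: satisfied
kosher-for-Passover: has wheat — fails
honey-free: satisfied
tree-nut-free: satisfied
egg-free: satisfied
no-added-sugar: satisfied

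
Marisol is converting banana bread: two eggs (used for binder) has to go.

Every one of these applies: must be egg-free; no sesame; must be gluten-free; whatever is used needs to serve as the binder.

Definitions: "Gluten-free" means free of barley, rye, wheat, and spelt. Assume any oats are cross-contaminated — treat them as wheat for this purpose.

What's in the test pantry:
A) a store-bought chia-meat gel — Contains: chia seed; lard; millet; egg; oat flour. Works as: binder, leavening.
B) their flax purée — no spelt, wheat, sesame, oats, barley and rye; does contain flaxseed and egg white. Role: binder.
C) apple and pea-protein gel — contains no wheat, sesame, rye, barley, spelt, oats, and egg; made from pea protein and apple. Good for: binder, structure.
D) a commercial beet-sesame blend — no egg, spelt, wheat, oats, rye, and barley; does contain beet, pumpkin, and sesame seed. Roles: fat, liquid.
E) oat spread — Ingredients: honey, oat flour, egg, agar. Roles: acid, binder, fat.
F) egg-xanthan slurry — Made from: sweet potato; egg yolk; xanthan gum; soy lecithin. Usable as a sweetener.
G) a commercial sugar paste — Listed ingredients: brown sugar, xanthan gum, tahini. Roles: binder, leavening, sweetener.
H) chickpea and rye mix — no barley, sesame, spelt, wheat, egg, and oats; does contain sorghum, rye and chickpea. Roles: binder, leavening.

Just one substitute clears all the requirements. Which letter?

A: has oat flour, so not gluten-free; has egg, so not egg-free — reject
B: has egg white, so not egg-free — reject
C: all constraints satisfied — keep
D: not usable as a binder; has sesame seed, so not sesame-free — no
E: has oat flour, so not gluten-free; has egg, so not egg-free — reject
F: not usable as a binder; has egg yolk, so not egg-free — reject
G: has tahini, so not sesame-free — out
H: has rye, so not gluten-free — reject

C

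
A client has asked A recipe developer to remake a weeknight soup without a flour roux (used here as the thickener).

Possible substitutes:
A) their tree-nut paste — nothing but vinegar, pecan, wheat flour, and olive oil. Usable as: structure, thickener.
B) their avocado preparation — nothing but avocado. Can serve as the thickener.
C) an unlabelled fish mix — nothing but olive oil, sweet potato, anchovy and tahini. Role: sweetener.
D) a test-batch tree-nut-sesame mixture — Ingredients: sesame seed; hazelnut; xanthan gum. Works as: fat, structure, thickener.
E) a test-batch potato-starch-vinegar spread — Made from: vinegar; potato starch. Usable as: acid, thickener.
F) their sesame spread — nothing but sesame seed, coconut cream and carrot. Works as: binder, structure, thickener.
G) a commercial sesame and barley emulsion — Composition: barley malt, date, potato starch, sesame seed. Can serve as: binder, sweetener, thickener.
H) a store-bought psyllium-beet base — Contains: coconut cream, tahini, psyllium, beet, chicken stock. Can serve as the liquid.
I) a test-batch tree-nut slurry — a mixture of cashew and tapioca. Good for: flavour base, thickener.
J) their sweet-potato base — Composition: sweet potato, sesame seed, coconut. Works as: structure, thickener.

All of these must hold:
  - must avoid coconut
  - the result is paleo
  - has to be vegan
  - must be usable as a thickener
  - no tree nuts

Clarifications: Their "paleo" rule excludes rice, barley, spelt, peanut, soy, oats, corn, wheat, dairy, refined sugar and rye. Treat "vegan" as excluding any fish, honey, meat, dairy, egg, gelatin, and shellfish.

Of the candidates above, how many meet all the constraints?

2

A: has wheat flour, so not paleo; has pecan, so not tree-nut-free — out
B: no tree nuts, vegan — keep
C: not usable as a thickener; has anchovy, so not vegan — reject
D: has hazelnut, so not tree-nut-free — no
E: every rule checks out — valid
F: has coconut cream, so not coconut-free — reject
G: has barley malt, so not paleo — out
H: not usable as a thickener; has chicken stock, so not vegan (and 1 more) — out
I: has cashew, so not tree-nut-free — no
J: has coconut, so not coconut-free — reject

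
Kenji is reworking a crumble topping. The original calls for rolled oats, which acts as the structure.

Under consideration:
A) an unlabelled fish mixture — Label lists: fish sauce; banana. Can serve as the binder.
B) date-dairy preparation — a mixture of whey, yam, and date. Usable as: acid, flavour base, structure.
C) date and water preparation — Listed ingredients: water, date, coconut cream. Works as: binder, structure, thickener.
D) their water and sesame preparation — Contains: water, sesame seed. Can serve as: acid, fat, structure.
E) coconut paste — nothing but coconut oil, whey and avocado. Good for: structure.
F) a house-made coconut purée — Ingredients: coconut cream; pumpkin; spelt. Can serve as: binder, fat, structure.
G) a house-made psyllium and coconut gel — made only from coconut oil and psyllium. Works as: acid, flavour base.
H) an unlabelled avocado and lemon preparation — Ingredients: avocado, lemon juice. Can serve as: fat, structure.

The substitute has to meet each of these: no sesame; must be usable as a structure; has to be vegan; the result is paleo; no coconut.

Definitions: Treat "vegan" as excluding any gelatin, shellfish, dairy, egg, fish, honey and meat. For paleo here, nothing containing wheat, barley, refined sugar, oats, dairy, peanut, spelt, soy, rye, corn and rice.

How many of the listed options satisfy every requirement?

1

A: not usable as a structure; has fish sauce, so not vegan — out
B: has whey, so not vegan; has whey, so not paleo — reject
C: has coconut cream, so not coconut-free — no
D: has sesame seed, so not sesame-free — no
E: has whey, so not vegan; has whey, so not paleo (and 1 more) — out
F: has spelt, so not paleo; has coconut cream, so not coconut-free — no
G: not usable as a structure; has coconut oil, so not coconut-free — reject
H: only lemon juice and avocado; none excluded — keep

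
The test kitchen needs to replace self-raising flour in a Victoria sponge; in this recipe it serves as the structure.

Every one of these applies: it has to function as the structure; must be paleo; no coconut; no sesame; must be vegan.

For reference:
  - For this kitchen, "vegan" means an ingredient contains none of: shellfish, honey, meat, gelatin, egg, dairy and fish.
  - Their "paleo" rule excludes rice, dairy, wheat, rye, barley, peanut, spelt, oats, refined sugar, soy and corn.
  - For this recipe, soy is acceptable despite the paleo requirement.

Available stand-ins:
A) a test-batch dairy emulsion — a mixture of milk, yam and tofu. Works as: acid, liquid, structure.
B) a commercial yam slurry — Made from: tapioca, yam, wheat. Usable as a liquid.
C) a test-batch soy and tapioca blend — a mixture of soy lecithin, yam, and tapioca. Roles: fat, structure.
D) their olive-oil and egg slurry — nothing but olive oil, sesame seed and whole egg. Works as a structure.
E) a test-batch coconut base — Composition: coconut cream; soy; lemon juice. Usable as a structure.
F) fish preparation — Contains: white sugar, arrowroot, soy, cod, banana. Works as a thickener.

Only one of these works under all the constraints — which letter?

A: has milk, so not vegan; has milk, so not paleo — out
B: not usable as a structure; has wheat, so not paleo — out
C: soy is permitted under the paleo carve-out; nothing else excluded — keep
D: has whole egg, so not vegan; has sesame seed, so not sesame-free — reject
E: has coconut cream, so not coconut-free — reject
F: not usable as a structure; has cod, so not vegan (and 1 more) — out

C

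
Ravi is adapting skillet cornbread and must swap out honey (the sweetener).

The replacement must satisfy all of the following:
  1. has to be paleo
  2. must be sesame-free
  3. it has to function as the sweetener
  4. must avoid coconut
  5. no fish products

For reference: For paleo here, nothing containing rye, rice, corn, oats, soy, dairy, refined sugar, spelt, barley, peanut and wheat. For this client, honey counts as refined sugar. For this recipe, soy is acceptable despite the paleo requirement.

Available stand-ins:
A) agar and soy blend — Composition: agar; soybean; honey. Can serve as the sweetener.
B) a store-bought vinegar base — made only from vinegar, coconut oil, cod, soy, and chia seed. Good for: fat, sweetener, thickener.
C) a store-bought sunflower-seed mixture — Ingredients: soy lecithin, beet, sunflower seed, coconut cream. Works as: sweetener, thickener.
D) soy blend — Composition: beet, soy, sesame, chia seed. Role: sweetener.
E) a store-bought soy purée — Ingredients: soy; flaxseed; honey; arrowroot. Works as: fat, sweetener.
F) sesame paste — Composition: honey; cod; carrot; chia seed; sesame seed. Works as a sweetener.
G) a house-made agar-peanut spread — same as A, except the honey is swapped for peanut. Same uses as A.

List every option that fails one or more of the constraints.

A: has honey, so not paleo — reject
B: has cod, so not fish-free; has coconut oil, so not coconut-free — no
C: has coconut cream, so not coconut-free — reject
D: has sesame, so not sesame-free — no
E: has honey, so not paleo — reject
F: has honey, so not paleo; has cod, so not fish-free (and 1 more) — no
G: has peanut, so not paleo — no

A, B, C, D, E, F, G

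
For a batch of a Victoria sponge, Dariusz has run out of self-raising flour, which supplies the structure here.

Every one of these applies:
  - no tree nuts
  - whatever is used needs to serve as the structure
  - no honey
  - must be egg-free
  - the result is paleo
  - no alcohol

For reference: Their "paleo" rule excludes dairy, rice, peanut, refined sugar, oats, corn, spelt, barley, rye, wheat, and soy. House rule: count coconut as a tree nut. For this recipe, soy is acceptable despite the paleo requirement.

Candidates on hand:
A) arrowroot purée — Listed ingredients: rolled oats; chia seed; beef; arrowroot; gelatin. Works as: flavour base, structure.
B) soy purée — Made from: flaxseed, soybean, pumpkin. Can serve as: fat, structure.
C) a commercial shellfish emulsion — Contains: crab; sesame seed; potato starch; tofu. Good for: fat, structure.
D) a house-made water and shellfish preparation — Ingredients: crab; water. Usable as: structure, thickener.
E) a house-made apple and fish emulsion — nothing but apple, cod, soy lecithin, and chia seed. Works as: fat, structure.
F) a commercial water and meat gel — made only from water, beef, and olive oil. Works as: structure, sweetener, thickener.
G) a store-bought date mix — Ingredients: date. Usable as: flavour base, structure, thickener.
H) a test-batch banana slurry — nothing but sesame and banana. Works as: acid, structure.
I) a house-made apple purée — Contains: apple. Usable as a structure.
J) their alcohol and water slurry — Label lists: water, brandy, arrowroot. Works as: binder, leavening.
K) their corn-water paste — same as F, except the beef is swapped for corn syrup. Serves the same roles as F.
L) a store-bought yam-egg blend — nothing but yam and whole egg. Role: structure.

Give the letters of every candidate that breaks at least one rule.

A: has rolled oats, so not paleo — reject
B: soy is permitted under the paleo carve-out; nothing else excluded — valid
C: soy is permitted under the paleo carve-out; nothing else excluded — valid
D: only crab and water; none excluded — keep
E: soy is permitted under the paleo carve-out; nothing else excluded — keep
F: nothing on the exclusion list — valid
G: only date; none excluded — keep
H: all constraints satisfied — OK
I: every rule checks out — keep
J: not usable as a structure; has brandy, so not alcohol-free — no
K: has corn syrup, so not paleo — out
L: has whole egg, so not egg-free — no

A, J, K, L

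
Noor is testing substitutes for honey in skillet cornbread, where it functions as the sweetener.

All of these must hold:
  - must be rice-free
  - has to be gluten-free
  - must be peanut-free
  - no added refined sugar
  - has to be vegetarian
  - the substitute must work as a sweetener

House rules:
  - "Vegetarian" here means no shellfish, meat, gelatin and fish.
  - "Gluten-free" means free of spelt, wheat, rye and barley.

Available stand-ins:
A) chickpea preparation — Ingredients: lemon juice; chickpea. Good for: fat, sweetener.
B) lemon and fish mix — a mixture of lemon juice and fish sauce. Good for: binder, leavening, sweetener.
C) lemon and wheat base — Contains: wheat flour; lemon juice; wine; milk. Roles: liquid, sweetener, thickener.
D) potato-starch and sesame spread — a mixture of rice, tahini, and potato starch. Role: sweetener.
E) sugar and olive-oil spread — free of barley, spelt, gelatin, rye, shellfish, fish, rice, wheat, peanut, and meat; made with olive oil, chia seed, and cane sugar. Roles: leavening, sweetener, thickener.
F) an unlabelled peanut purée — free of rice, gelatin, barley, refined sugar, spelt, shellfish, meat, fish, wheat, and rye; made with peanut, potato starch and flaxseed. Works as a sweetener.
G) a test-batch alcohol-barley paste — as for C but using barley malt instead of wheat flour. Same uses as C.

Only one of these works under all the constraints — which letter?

A

A: every rule checks out — valid
B: has fish sauce, so not vegetarian — out
C: has wheat flour, so not gluten-free — reject
D: has rice, so not rice-free — no
E: has cane sugar, so not no-added-sugar — no
F: has peanut, so not peanut-free — reject
G: has barley malt, so not gluten-free — no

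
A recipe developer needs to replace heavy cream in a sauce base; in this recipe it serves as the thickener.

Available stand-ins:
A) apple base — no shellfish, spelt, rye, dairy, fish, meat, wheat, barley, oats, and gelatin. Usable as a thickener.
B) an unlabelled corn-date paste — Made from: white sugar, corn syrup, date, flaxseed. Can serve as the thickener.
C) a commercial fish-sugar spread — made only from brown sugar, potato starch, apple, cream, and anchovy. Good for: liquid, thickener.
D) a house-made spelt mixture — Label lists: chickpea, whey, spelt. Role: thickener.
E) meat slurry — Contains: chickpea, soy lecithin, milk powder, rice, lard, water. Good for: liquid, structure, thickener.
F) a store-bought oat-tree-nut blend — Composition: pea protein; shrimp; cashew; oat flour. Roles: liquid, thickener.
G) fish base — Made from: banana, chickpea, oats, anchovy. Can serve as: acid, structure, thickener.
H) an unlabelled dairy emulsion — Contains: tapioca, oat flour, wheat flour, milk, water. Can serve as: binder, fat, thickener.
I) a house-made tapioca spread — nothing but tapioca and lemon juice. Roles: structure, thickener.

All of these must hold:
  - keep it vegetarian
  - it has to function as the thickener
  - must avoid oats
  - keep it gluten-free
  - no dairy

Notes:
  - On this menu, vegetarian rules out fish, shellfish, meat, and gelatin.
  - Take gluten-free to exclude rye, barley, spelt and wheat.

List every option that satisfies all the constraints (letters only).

A, B, I

A: gluten-free, vegetarian — valid
B: all constraints satisfied — valid
C: has anchovy, so not vegetarian; has cream, so not dairy-free — no
D: has spelt, so not gluten-free; has whey, so not dairy-free — out
E: has lard, so not vegetarian; has milk powder, so not dairy-free — no
F: has shrimp, so not vegetarian; has oat flour, so not oat-free — reject
G: has anchovy, so not vegetarian; has oats, so not oat-free — no
H: has wheat flour, so not gluten-free; has milk, so not dairy-free (and 1 more) — reject
I: every rule checks out — valid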